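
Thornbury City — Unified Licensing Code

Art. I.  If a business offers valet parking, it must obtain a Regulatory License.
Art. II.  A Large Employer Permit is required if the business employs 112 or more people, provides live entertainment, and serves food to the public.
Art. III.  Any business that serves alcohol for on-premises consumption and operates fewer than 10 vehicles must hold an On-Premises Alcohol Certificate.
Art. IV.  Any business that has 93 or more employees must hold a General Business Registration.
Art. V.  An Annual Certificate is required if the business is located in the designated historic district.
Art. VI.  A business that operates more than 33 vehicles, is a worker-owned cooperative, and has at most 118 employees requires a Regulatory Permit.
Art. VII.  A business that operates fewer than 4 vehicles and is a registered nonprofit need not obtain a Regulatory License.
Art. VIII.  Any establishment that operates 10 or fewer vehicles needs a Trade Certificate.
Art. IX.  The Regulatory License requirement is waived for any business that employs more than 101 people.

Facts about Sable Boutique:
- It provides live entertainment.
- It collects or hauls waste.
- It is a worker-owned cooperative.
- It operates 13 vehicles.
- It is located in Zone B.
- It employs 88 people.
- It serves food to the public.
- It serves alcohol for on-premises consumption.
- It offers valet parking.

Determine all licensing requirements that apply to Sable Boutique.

Art. I. offers valet parking → Regulatory License required.
Art. II. employees 88 < 112; provides live entertainment; serves food to the public → Large Employer Permit not required.
Art. III. serves alcohol for on-premises consumption; vehicles 13 ≥ 10 → On-Premises Alcohol Certificate not required.
Art. IV. employees 88 < 93 → General Business Registration not required.
Art. V. is located in Zone B (not: is located in the designated historic district) → Annual Certificate not required.
Art. VI. vehicles 13 ≤ 33; is a worker-owned cooperative; employees 88 ≤ 118 → Regulatory Permit not required.
Art. VII. vehicles 13 ≥ 4; is a worker-owned cooperative (not: is a registered nonprofit) → Regulatory License exemption does not apply.
Art. VIII. vehicles 13 > 10 → Trade Certificate not required.
Art. IX. employees 88 ≤ 101 → Regulatory License exemption does not apply.

Regulatory License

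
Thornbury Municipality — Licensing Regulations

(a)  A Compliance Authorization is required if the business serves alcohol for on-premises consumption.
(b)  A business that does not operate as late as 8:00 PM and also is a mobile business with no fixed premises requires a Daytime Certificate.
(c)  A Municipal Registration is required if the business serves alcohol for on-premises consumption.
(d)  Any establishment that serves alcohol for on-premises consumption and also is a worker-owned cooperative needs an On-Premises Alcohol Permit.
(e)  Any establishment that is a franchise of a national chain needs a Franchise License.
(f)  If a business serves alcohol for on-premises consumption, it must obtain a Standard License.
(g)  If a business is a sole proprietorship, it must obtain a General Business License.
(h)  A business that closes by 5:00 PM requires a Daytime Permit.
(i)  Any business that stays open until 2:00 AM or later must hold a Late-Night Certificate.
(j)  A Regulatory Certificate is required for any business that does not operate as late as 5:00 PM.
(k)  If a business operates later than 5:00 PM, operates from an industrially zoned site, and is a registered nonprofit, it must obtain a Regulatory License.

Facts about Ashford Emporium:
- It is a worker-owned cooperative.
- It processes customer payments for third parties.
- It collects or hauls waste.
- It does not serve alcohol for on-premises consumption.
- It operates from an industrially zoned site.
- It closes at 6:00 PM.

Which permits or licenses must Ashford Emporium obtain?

(a) does not serve alcohol for on-premises consumption → Compliance Authorization not required.
(b) closes 6:00 PM, at/before 8:00 PM; operates from an industrially zoned site (not: is a mobile business with no fixed premises) → Daytime Certificate not required.
(c) does not serve alcohol for on-premises consumption → Municipal Registration not required.
(d) does not serve alcohol for on-premises consumption; is a worker-owned cooperative → On-Premises Alcohol Permit not required.
(e) is a worker-owned cooperative (not: is a franchise of a national chain) → Franchise License not required.
(f) does not serve alcohol for on-premises consumption → Standard License not required.
(g) is a worker-owned cooperative (not: is a sole proprietorship) → General Business License not required.
(h) closes 6:00 PM, after 5:00 PM → Daytime Permit not required.
(i) closes 6:00 PM, at/before 2:00 AM → Late-Night Certificate not required.
(j) closes 6:00 PM, after 5:00 PM → Regulatory Certificate not required.
(k) closes 6:00 PM, after 5:00 PM; operates from an industrially zoned site; is a worker-owned cooperative (not: is a registered nonprofit) → Regulatory License not required.

None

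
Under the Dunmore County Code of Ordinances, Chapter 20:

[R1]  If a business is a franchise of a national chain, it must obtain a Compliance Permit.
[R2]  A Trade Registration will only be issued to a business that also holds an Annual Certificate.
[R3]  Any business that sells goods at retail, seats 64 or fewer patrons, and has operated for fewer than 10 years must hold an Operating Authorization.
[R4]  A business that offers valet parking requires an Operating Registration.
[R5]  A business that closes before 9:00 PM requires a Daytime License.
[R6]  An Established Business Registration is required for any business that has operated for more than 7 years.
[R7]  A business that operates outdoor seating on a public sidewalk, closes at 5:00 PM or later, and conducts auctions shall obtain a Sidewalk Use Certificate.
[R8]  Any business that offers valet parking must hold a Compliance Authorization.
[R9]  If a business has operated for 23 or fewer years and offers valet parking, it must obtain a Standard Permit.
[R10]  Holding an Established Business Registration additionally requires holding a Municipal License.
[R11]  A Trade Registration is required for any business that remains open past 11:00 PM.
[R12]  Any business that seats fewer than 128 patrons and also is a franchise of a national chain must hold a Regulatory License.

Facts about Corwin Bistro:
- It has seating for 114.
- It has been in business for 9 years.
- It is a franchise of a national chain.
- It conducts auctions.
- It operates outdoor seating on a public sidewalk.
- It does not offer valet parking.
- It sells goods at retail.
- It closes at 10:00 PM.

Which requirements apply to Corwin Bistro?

[R1] is a franchise of a national chain → Compliance Permit required.
[R2] Trade Registration is not required → no effect.
[R3] sells goods at retail; seating 114 > 64; years in business 9 < 10 → Operating Authorization not required.
[R4] does not offer valet parking → Operating Registration not required.
[R5] closes 10:00 PM, after 9:00 PM → Daytime License not required.
[R6] years in business 9 > 7 → Established Business Registration required.
[R7] operates outdoor seating on a public sidewalk; closes 10:00 PM, after 5:00 PM; conducts auctions → Sidewalk Use Certificate required.
[R8] does not offer valet parking → Compliance Authorization not required.
[R9] years in business 9 ≤ 23; does not offer valet parking → Standard Permit not required.
[R10] Established Business Registration is required → Municipal License also required.
[R11] closes 10:00 PM, at/before 11:00 PM → Trade Registration not required.
[R12] seating 114 < 128; is a franchise of a national chain → Regulatory License required.

Compliance Permit, Established Business Registration, Municipal License, Regulatory License, Sidewalk Use Certificate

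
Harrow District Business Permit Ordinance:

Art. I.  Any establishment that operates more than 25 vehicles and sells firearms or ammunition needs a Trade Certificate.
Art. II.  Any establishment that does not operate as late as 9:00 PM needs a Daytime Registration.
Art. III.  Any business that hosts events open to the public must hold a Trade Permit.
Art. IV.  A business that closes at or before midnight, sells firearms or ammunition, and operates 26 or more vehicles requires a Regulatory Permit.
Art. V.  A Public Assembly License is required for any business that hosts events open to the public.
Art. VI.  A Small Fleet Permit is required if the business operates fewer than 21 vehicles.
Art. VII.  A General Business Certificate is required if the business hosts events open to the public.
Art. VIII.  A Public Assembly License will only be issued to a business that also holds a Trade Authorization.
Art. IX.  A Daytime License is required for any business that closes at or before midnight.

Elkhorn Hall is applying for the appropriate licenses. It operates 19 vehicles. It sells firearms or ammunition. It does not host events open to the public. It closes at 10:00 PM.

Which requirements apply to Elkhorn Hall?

Daytime License, Small Fleet Permit

Art. I. vehicles 19 ≤ 25; sells firearms or ammunition → Trade Certificate not required.
Art. II. closes 10:00 PM, after 9:00 PM → Daytime Registration not required.
Art. III. does not host events open to the public → Trade Permit not required.
Art. IV. closes 10:00 PM, at/before midnight; sells firearms or ammunition; vehicles 19 < 26 → Regulatory Permit not required.
Art. V. does not host events open to the public → Public Assembly License not required.
Art. VI. vehicles 19 < 21 → Small Fleet Permit required.
Art. VII. does not host events open to the public → General Business Certificate not required.
Art. VIII. Public Assembly License is not required → no effect.
Art. IX. closes 10:00 PM, at/before midnight → Daytime License required.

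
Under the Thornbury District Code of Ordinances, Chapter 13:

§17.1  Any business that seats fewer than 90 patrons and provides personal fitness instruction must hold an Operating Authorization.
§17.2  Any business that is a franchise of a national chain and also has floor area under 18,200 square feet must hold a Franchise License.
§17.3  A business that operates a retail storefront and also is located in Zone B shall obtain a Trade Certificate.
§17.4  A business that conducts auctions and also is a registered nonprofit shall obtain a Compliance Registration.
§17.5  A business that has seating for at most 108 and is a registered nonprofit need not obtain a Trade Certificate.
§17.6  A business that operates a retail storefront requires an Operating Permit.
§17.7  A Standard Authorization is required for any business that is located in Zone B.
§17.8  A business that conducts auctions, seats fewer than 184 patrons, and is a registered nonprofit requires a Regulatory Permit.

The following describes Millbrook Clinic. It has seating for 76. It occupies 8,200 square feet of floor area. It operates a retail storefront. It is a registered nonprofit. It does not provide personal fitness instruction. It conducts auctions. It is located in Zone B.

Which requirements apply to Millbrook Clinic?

Compliance Registration, Operating Permit, Regulatory Permit, Standard Authorization

§17.1 seating 76 < 90; does not provide personal fitness instruction → Operating Authorization not required.
§17.2 is a registered nonprofit (not: is a franchise of a national chain); floor area 8,200 square feet < 18,200 square feet → Franchise License not required.
§17.3 operates a retail storefront; is located in Zone B → Trade Certificate required.
§17.4 conducts auctions; is a registered nonprofit → Compliance Registration required.
§17.5 seating 76 ≤ 108; is a registered nonprofit → exempt from Trade Certificate.
§17.6 operates a retail storefront → Operating Permit required.
§17.7 is located in Zone B → Standard Authorization required.
§17.8 conducts auctions; seating 76 < 184; is a registered nonprofit → Regulatory Permit required.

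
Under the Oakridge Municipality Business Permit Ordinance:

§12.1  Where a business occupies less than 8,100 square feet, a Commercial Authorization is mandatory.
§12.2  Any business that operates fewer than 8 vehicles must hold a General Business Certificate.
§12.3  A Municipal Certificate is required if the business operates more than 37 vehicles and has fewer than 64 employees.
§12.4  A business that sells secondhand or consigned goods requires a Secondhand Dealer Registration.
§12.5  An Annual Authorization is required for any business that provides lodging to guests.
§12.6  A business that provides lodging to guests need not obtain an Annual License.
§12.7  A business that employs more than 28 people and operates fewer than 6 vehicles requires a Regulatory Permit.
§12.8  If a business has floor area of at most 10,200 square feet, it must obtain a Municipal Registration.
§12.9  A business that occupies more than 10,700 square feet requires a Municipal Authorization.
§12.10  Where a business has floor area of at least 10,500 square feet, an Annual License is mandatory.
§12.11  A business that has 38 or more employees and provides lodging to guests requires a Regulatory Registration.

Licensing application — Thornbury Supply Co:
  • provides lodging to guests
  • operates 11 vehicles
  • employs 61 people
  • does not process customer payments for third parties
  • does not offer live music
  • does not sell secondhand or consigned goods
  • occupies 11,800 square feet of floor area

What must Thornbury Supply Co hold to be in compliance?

§12.1 floor area 11,800 square feet ≥ 8,100 square feet → Commercial Authorization not required.
§12.2 vehicles 11 ≥ 8 → General Business Certificate not required.
§12.3 vehicles 11 ≤ 37; employees 61 < 64 → Municipal Certificate not required.
§12.4 does not sell secondhand or consigned goods → Secondhand Dealer Registration not required.
§12.5 provides lodging to guests → Annual Authorization required.
§12.6 provides lodging to guests → exempt from Annual License.
§12.7 employees 61 > 28; vehicles 11 ≥ 6 → Regulatory Permit not required.
§12.8 floor area 11,800 square feet > 10,200 square feet → Municipal Registration not required.
§12.9 floor area 11,800 square feet > 10,700 square feet → Municipal Authorization required.
§12.10 floor area 11,800 square feet ≥ 10,500 square feet → Annual License required.
§12.11 employees 61 ≥ 38; provides lodging to guests → Regulatory Registration required.

Annual Authorization, Municipal Authorization, Regulatory Registration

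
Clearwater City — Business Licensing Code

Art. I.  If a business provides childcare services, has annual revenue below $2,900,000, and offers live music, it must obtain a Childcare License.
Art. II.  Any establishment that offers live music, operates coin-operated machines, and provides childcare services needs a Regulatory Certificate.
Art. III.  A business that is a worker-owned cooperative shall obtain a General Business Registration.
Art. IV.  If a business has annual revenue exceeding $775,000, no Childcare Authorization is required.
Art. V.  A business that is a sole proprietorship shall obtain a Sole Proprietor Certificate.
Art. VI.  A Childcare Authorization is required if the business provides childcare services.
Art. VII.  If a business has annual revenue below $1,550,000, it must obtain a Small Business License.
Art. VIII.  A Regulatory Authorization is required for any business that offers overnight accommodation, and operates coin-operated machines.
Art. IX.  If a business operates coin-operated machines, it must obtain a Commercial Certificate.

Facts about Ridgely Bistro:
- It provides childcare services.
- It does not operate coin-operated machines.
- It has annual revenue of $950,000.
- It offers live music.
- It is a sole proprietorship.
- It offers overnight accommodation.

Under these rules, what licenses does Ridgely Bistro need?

Childcare License, Small Business License, Sole Proprietor Certificate

Art. I. provides childcare services; revenue $950,000 < $2,900,000; offers live music → Childcare License required.
Art. II. offers live music; does not operate coin-operated machines; provides childcare services → Regulatory Certificate not required.
Art. III. is a sole proprietorship (not: is a worker-owned cooperative) → General Business Registration not required.
Art. IV. revenue $950,000 > $775,000 → exempt from Childcare Authorization.
Art. V. is a sole proprietorship → Sole Proprietor Certificate required.
Art. VI. provides childcare services → Childcare Authorization required.
Art. VII. revenue $950,000 < $1,550,000 → Small Business License required.
Art. VIII. offers overnight accommodation; does not operate coin-operated machines → Regulatory Authorization not required.
Art. IX. does not operate coin-operated machines → Commercial Certificate not required.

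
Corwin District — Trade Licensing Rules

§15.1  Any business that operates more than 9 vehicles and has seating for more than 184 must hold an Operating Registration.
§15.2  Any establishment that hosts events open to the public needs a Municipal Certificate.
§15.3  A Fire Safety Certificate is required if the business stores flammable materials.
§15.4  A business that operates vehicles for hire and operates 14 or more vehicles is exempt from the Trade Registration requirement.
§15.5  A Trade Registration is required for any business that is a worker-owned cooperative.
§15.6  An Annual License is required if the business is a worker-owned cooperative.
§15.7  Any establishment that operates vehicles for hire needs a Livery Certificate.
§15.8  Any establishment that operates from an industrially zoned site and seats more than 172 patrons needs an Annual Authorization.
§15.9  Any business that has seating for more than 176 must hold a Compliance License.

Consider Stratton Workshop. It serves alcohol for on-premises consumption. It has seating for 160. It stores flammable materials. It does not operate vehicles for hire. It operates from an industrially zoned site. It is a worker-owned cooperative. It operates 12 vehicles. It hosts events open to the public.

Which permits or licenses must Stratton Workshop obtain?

Annual License, Fire Safety Certificate, Municipal Certificate, Trade Registration

§15.1 vehicles 12 > 9; seating 160 ≤ 184 → Operating Registration not required.
§15.2 hosts events open to the public → Municipal Certificate required.
§15.3 stores flammable materials → Fire Safety Certificate required.
§15.4 does not operate vehicles for hire; vehicles 12 < 14 → Trade Registration exemption does not apply.
§15.5 is a worker-owned cooperative → Trade Registration required.
§15.6 is a worker-owned cooperative → Annual License required.
§15.7 does not operate vehicles for hire → Livery Certificate not required.
§15.8 operates from an industrially zoned site; seating 160 ≤ 172 → Annual Authorization not required.
§15.9 seating 160 ≤ 176 → Compliance License not required.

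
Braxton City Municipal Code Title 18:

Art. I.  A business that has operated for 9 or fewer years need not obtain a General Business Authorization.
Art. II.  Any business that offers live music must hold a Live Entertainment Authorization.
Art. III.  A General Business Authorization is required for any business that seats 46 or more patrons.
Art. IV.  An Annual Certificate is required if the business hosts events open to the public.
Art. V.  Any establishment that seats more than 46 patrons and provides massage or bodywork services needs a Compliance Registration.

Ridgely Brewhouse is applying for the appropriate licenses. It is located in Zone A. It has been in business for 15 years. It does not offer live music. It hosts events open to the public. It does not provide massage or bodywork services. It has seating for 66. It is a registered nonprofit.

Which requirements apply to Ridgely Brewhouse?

Annual Certificate, General Business Authorization

Art. I. years in business 15 > 9 → General Business Authorization exemption does not apply.
Art. II. does not offer live music → Live Entertainment Authorization not required.
Art. III. seating 66 ≥ 46 → General Business Authorization required.
Art. IV. hosts events open to the public → Annual Certificate required.
Art. V. seating 66 > 46; does not provide massage or bodywork services → Compliance Registration not required.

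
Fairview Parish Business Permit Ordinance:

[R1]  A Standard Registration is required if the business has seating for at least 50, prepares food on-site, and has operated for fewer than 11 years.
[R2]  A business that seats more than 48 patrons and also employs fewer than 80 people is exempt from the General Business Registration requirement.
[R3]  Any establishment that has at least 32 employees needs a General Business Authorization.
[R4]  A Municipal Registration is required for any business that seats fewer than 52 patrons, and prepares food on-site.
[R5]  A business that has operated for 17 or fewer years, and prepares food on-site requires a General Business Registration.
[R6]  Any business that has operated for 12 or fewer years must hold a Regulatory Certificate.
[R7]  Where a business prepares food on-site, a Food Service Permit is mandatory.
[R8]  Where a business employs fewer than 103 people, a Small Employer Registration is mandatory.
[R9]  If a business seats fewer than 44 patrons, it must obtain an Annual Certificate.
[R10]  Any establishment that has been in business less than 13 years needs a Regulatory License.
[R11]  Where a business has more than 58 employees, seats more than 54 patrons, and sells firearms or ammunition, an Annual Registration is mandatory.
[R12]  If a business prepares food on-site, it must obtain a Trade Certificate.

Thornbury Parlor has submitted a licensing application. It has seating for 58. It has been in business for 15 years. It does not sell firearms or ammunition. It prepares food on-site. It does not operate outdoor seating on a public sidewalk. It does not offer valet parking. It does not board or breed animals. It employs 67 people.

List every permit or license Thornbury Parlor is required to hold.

[R1] seating 58 ≥ 50; prepares food on-site; years in business 15 ≥ 11 → Standard Registration not required.
[R2] seating 58 > 48; employees 67 < 80 → exempt from General Business Registration.
[R3] employees 67 ≥ 32 → General Business Authorization required.
[R4] seating 58 ≥ 52; prepares food on-site → Municipal Registration not required.
[R5] years in business 15 ≤ 17; prepares food on-site → General Business Registration required.
[R6] years in business 15 > 12 → Regulatory Certificate not required.
[R7] prepares food on-site → Food Service Permit required.
[R8] employees 67 < 103 → Small Employer Registration required.
[R9] seating 58 ≥ 44 → Annual Certificate not required.
[R10] years in business 15 ≥ 13 → Regulatory License not required.
[R11] employees 67 > 58; seating 58 > 54; does not sell firearms or ammunition → Annual Registration not required.
[R12] prepares food on-site → Trade Certificate required.

Food Service Permit, General Business Authorization, Small Employer Registration, Trade Certificate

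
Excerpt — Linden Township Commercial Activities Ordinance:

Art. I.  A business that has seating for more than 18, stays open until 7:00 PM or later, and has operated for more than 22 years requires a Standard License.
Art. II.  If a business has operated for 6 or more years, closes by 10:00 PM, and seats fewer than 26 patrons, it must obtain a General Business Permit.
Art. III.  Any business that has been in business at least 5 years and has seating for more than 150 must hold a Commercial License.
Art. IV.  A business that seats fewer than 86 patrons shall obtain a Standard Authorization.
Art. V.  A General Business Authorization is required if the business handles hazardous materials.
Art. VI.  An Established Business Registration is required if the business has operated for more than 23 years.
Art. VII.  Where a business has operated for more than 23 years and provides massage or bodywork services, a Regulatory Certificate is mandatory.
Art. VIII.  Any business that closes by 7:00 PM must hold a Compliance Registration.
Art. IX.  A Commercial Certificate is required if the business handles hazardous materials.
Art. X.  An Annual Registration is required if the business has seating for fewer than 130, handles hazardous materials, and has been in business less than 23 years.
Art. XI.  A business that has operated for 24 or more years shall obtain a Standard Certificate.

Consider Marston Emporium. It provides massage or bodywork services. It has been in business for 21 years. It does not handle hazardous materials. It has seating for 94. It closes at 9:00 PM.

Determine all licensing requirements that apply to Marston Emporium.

Art. I. seating 94 > 18; closes 9:00 PM, after 7:00 PM; years in business 21 ≤ 22 → Standard License not required.
Art. II. years in business 21 ≥ 6; closes 9:00 PM, at/before 10:00 PM; seating 94 ≥ 26 → General Business Permit not required.
Art. III. years in business 21 ≥ 5; seating 94 ≤ 150 → Commercial License not required.
Art. IV. seating 94 ≥ 86 → Standard Authorization not required.
Art. V. does not handle hazardous materials → General Business Authorization not required.
Art. VI. years in business 21 ≤ 23 → Established Business Registration not required.
Art. VII. years in business 21 ≤ 23; provides massage or bodywork services → Regulatory Certificate not required.
Art. VIII. closes 9:00 PM, after 7:00 PM → Compliance Registration not required.
Art. IX. does not handle hazardous materials → Commercial Certificate not required.
Art. X. seating 94 < 130; does not handle hazardous materials; years in business 21 < 23 → Annual Registration not required.
Art. XI. years in business 21 < 24 → Standard Certificate not required.

None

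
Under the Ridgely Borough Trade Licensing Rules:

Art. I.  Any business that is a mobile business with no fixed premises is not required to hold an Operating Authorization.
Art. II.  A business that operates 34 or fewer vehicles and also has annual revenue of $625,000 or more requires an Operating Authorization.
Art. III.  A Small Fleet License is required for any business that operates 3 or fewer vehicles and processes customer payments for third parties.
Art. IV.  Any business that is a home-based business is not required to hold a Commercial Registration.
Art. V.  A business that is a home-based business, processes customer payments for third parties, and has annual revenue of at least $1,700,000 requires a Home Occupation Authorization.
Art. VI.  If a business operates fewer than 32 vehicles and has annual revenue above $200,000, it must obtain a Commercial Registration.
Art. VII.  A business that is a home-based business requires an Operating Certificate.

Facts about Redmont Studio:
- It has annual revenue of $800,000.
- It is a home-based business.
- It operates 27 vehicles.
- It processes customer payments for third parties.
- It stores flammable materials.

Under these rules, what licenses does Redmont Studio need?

Operating Authorization, Operating Certificate

Art. I. is a home-based business (not: is a mobile business with no fixed premises) → Operating Authorization exemption does not apply.
Art. II. vehicles 27 ≤ 34; revenue $800,000 ≥ $625,000 → Operating Authorization required.
Art. III. vehicles 27 > 3; processes customer payments for third parties → Small Fleet License not required.
Art. IV. is a home-based business → exempt from Commercial Registration.
Art. V. is a home-based business; processes customer payments for third parties; revenue $800,000 < $1,700,000 → Home Occupation Authorization not required.
Art. VI. vehicles 27 < 32; revenue $800,000 > $200,000 → Commercial Registration required.
Art. VII. is a home-based business → Operating Certificate required.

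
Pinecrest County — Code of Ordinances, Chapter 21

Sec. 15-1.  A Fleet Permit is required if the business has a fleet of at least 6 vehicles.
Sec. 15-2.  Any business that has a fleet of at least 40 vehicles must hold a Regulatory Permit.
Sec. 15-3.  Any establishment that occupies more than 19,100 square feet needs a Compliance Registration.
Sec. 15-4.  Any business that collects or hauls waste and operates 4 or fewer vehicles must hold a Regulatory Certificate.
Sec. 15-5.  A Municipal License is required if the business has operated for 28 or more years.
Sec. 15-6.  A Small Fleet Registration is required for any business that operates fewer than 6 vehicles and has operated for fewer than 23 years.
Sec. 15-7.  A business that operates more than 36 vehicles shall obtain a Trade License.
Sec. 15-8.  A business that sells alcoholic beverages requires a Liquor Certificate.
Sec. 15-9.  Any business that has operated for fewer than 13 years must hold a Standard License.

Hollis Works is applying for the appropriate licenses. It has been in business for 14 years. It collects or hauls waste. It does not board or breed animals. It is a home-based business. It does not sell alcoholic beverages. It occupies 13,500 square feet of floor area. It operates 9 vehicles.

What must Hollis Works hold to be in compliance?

Fleet Permit

Sec. 15-1. vehicles 9 ≥ 6 → Fleet Permit required.
Sec. 15-2. vehicles 9 < 40 → Regulatory Permit not required.
Sec. 15-3. floor area 13,500 square feet ≤ 19,100 square feet → Compliance Registration not required.
Sec. 15-4. collects or hauls waste; vehicles 9 > 4 → Regulatory Certificate not required.
Sec. 15-5. years in business 14 < 28 → Municipal License not required.
Sec. 15-6. vehicles 9 ≥ 6; years in business 14 < 23 → Small Fleet Registration not required.
Sec. 15-7. vehicles 9 ≤ 36 → Trade License not required.
Sec. 15-8. does not sell alcoholic beverages → Liquor Certificate not required.
Sec. 15-9. years in business 14 ≥ 13 → Standard License not required.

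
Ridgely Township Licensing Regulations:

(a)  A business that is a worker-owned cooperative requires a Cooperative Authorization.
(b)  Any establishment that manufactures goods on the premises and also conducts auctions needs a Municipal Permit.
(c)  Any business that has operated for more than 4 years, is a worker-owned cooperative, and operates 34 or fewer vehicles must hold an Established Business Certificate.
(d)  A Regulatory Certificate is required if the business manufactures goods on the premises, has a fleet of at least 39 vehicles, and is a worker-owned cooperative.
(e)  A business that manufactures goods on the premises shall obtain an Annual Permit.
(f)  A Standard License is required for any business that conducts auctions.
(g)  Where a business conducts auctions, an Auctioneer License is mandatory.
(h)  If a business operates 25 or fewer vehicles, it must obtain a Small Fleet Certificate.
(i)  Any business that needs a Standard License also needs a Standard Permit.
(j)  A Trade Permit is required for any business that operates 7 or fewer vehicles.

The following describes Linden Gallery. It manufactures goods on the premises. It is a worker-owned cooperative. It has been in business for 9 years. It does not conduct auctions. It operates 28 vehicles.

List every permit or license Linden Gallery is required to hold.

Annual Permit, Cooperative Authorization, Established Business Certificate

(a) is a worker-owned cooperative → Cooperative Authorization required.
(b) manufactures goods on the premises; does not conduct auctions → Municipal Permit not required.
(c) years in business 9 > 4; is a worker-owned cooperative; vehicles 28 ≤ 34 → Established Business Certificate required.
(d) manufactures goods on the premises; vehicles 28 < 39; is a worker-owned cooperative → Regulatory Certificate not required.
(e) manufactures goods on the premises → Annual Permit required.
(f) does not conduct auctions → Standard License not required.
(g) does not conduct auctions → Auctioneer License not required.
(h) vehicles 28 > 25 → Small Fleet Certificate not required.
(i) Standard License is not required → no effect.
(j) vehicles 28 > 7 → Trade Permit not required.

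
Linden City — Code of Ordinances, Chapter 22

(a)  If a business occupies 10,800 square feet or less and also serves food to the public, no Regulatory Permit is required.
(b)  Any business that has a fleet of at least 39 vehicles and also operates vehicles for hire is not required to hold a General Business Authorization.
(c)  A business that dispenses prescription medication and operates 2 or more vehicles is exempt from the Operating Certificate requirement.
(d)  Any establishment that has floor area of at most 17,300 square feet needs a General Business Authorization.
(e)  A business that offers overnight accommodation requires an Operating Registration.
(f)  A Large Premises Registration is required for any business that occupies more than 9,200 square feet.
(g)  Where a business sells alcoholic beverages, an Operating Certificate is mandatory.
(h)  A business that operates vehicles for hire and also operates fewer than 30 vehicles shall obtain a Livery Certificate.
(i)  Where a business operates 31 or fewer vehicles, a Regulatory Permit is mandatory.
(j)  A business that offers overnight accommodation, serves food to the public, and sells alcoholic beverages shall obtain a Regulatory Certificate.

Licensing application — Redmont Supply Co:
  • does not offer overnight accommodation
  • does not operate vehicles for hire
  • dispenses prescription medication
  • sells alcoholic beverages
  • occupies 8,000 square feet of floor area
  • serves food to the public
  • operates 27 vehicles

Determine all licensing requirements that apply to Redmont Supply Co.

(a) floor area 8,000 square feet ≤ 10,800 square feet; serves food to the public → exempt from Regulatory Permit.
(b) vehicles 27 < 39; does not operate vehicles for hire → General Business Authorization exemption does not apply.
(c) dispenses prescription medication; vehicles 27 ≥ 2 → exempt from Operating Certificate.
(d) floor area 8,000 square feet ≤ 17,300 square feet → General Business Authorization required.
(e) does not offer overnight accommodation → Operating Registration not required.
(f) floor area 8,000 square feet ≤ 9,200 square feet → Large Premises Registration not required.
(g) sells alcoholic beverages → Operating Certificate required.
(h) does not operate vehicles for hire; vehicles 27 < 30 → Livery Certificate not required.
(i) vehicles 27 ≤ 31 → Regulatory Permit required.
(j) does not offer overnight accommodation; serves food to the public; sells alcoholic beverages → Regulatory Certificate not required.

General Business Authorization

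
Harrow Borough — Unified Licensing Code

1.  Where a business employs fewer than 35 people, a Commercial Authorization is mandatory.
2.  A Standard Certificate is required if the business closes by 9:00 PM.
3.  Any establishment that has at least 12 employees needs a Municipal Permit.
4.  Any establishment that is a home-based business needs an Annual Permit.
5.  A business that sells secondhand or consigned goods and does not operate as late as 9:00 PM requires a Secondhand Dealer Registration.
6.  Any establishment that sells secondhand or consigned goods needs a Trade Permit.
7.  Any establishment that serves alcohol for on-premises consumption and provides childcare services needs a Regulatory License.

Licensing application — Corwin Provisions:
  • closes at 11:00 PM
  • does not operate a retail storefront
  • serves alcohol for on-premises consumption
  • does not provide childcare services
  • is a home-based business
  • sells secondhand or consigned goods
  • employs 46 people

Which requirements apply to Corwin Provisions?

Annual Permit, Municipal Permit, Trade Permit

1. employees 46 ≥ 35 → Commercial Authorization not required.
2. closes 11:00 PM, after 9:00 PM → Standard Certificate not required.
3. employees 46 ≥ 12 → Municipal Permit required.
4. is a home-based business → Annual Permit required.
5. sells secondhand or consigned goods; closes 11:00 PM, after 9:00 PM → Secondhand Dealer Registration not required.
6. sells secondhand or consigned goods → Trade Permit required.
7. serves alcohol for on-premises consumption; does not provide childcare services → Regulatory License not required.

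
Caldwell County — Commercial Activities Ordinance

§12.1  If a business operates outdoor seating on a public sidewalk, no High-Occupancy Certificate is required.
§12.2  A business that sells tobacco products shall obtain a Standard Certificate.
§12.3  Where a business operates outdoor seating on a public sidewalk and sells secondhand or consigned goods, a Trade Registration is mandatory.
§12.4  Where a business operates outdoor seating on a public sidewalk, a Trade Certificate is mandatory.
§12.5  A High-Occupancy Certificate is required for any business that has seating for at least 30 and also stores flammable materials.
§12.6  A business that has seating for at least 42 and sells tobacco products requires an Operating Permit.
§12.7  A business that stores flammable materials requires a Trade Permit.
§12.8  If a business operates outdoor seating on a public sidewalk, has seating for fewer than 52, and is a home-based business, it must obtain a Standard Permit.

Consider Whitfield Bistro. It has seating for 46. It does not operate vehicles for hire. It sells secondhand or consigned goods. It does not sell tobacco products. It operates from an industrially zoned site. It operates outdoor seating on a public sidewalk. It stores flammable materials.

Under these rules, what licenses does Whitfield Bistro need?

§12.1 operates outdoor seating on a public sidewalk → exempt from High-Occupancy Certificate.
§12.2 does not sell tobacco products → Standard Certificate not required.
§12.3 operates outdoor seating on a public sidewalk; sells secondhand or consigned goods → Trade Registration required.
§12.4 operates outdoor seating on a public sidewalk → Trade Certificate required.
§12.5 seating 46 ≥ 30; stores flammable materials → High-Occupancy Certificate required.
§12.6 seating 46 ≥ 42; does not sell tobacco products → Operating Permit not required.
§12.7 stores flammable materials → Trade Permit required.
§12.8 operates outdoor seating on a public sidewalk; seating 46 < 52; operates from an industrially zoned site (not: is a home-based business) → Standard Permit not required.

Trade Certificate, Trade Permit, Trade Registration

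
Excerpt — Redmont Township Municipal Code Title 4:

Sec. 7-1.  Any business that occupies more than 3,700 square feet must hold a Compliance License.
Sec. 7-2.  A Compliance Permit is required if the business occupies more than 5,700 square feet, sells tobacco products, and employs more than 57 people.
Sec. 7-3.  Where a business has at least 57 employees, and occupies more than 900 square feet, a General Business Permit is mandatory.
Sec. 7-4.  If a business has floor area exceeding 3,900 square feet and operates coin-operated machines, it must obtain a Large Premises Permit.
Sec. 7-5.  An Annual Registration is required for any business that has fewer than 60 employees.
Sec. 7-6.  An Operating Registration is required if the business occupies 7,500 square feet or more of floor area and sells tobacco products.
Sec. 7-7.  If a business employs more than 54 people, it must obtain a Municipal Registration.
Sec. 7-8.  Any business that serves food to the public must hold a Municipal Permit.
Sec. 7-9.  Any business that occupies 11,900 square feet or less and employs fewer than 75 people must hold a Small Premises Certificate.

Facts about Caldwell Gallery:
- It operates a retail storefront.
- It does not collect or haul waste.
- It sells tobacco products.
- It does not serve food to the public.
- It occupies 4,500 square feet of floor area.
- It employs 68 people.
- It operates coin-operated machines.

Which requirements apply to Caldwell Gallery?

Sec. 7-1. floor area 4,500 square feet > 3,700 square feet → Compliance License required.
Sec. 7-2. floor area 4,500 square feet ≤ 5,700 square feet; sells tobacco products; employees 68 > 57 → Compliance Permit not required.
Sec. 7-3. employees 68 ≥ 57; floor area 4,500 square feet > 900 square feet → General Business Permit required.
Sec. 7-4. floor area 4,500 square feet > 3,900 square feet; operates coin-operated machines → Large Premises Permit required.
Sec. 7-5. employees 68 ≥ 60 → Annual Registration not required.
Sec. 7-6. floor area 4,500 square feet < 7,500 square feet; sells tobacco products → Operating Registration not required.
Sec. 7-7. employees 68 > 54 → Municipal Registration required.
Sec. 7-8. does not serve food to the public → Municipal Permit not required.
Sec. 7-9. floor area 4,500 square feet ≤ 11,900 square feet; employees 68 < 75 → Small Premises Certificate required.

Compliance License, General Business Permit, Large Premises Permit, Municipal Registration, Small Premises Certificate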